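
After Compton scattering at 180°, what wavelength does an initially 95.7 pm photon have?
100.5526 pm

Using the Compton formula: λ' = λ + λ_C(1 − cos θ)

For θ = 180°, cos θ = -1 (exact) = -1.0000, so:
1 − cos 180° = 1 − (-1) = 2.0000

Δλ = λ_C × 2.0000 = 2.4263 × 2.0000 = 4.8526 pm

λ' = 95.7 + 4.8526 = 100.5526 pm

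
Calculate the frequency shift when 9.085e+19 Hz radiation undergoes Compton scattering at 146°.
5.211e+19 Hz (decrease)

Convert frequency to wavelength (c = 299792458 m/s):
λ₀ = c/f₀ = 299792458/9.085e+19 = 3.2998619e-12 m = 3.2999 pm

Calculate Compton shift:
Δλ = λ_C(1 - cos(146°)) = 4.4378 pm

Final wavelength:
λ' = λ₀ + Δλ = 3.2999 + 4.4378 = 7.7377 pm

Final frequency:
f' = c/λ' = 299792458/7.7376745e-12 = 3.8744516e+19 Hz

Frequency shift (decrease):
Δf = f₀ - f' = 9.085e+19 - 3.8744516e+19 = 5.211e+19 Hz

(Intermediate values are shown rounded; full precision is carried through to the final answer.)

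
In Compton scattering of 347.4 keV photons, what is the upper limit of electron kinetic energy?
200.1773 keV

Maximum energy transfer occurs at θ = 180° (backscattering).

Initial photon: E₀ = 347.4 keV → λ₀ = 3.5689 pm

Maximum Compton shift (at 180°):
Δλ_max = 2λ_C = 2 × 2.4263 = 4.8526 pm

Final wavelength:
λ' = 3.5689 + 4.8526 = 8.4215 pm

Minimum photon energy (maximum energy to electron):
E'_min = hc/λ' = 147.2227 keV

Maximum electron kinetic energy:
K_max = E₀ - E'_min = 347.4000 - 147.2227 = 200.1773 keV

(Intermediate values are shown rounded; full precision is carried through to the final answer.)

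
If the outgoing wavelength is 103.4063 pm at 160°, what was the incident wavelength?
98.7000 pm

From λ' = λ + Δλ, we have λ = λ' - Δλ

First calculate the Compton shift:
Δλ = λ_C(1 - cos θ)
Δλ = 2.4263 × (1 - cos(160°))
Δλ = 2.4263 × 1.9397
Δλ = 4.7063 pm

Initial wavelength:
λ = λ' - Δλ
λ = 103.4063 - 4.7063
λ = 98.7000 pm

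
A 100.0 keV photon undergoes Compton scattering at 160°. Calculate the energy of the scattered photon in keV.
72.4854 keV

First convert energy to wavelength:
λ = hc/E, with hc ≈ 1239.842 keV·pm (i.e. 1239.842 eV·nm)

For E = 100.0 keV = 100000 eV:
λ = 1239.842 keV·pm / 100.0 keV
λ = 12.3984 pm

Calculate the Compton shift:
Δλ = λ_C(1 - cos(160°)) = 2.4263 × 1.9397
Δλ = 4.7063 pm

Final wavelength:
λ' = 12.3984 + 4.7063 = 17.1047 pm

Final energy:
E' = hc/λ' = 1239.842 / 17.1047 = 72.4854 keV

(Intermediate values are shown rounded; full precision is carried through to the final answer.)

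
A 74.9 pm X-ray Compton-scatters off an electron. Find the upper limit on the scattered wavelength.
79.7526 pm (at θ = 180°)

The Compton shift is Δλ = λ_C(1 − cos θ).

Since cos θ ranges from −1 to 1, the factor (1 − cos θ) ranges from 0 to 2; the maximum shift occurs at θ = 180° (backscattering):
Δλ_max = 2λ_C = 2 × 2.4263 pm = 4.8526 pm

Maximum scattered wavelength:
λ'_max = λ₀ + Δλ_max = 74.9 + 4.8526 = 79.7526 pm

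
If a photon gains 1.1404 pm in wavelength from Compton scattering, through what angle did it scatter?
58.00°

From the Compton formula Δλ = λ_C(1 - cos θ), we can solve for θ:

cos θ = 1 - Δλ/λ_C

Given:
- Δλ = 1.1404 pm
- λ_C = h/(m_e·c) ≈ 2.42631024 pm

cos θ = 1 - 1.1404/2.42631024
cos θ = 1 - 0.470014
cos θ = 0.529986

θ = arccos(0.529986)
θ = 58.00°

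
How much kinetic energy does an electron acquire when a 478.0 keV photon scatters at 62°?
158.5386 keV

By energy conservation: K_e = E_initial - E_final

First find the scattered photon energy:
Initial wavelength: λ = hc/E = 2.5938 pm
Compton shift: Δλ = λ_C(1 - cos(62°)) = 1.2872 pm
Final wavelength: λ' = 2.5938 + 1.2872 = 3.8810 pm
Final photon energy: E' = hc/λ' = 319.4614 keV

Electron kinetic energy:
K_e = E - E' = 478.0000 - 319.4614 = 158.5386 keV

(Intermediate values are shown rounded; full precision is carried through to the final answer.)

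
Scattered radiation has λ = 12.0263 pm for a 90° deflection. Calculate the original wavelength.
9.6000 pm

From λ' = λ + Δλ, we have λ = λ' - Δλ

First calculate the Compton shift:
Δλ = λ_C(1 - cos θ)
Δλ = 2.4263 × (1 - cos(90°))
Δλ = 2.4263 × 1.0000
Δλ = 2.4263 pm

Initial wavelength:
λ = λ' - Δλ
λ = 12.0263 - 2.4263
λ = 9.6000 pm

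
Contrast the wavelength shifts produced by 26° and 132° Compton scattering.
132° produces the larger shift by a factor of 16.492

Calculate both shifts using Δλ = λ_C(1 - cos θ):

For θ₁ = 26°:
Δλ₁ = 2.4263 × (1 - cos(26°))
Δλ₁ = 2.4263 × 0.1012
Δλ₁ = 0.2456 pm

For θ₂ = 132°:
Δλ₂ = 2.4263 × (1 - cos(132°))
Δλ₂ = 2.4263 × 1.6691
Δλ₂ = 4.0498 pm

The 132° angle produces the larger shift.
Ratio: 4.0498/0.2456 = 16.492

(Intermediate values are shown rounded; full precision is carried through to the final answer.)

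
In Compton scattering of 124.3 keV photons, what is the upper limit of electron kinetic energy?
40.6807 keV

Maximum energy transfer occurs at θ = 180° (backscattering).

Initial photon: E₀ = 124.3 keV → λ₀ = 9.9746 pm

Maximum Compton shift (at 180°):
Δλ_max = 2λ_C = 2 × 2.4263 = 4.8526 pm

Final wavelength:
λ' = 9.9746 + 4.8526 = 14.8272 pm

Minimum photon energy (maximum energy to electron):
E'_min = hc/λ' = 83.6193 keV

Maximum electron kinetic energy:
K_max = E₀ - E'_min = 124.3000 - 83.6193 = 40.6807 keV

(Intermediate values are shown rounded; full precision is carried through to the final answer.)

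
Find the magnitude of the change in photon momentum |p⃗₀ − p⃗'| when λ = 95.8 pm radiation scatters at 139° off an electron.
1.2682e-23 kg·m/s

Photon momentum magnitude is p = h/λ.

Initial momentum:
p₀ = h/λ = 6.6261e-34/9.5800e-11 = 6.9166e-24 kg·m/s

After scattering:
λ' = λ + Δλ = 95.8 + 4.2575 = 100.0575 pm
p' = h/λ' = 6.6261e-34/1.0006e-10 = 6.6223e-24 kg·m/s

Momentum is a vector; the scattered photon's direction makes angle θ = 139° with the incident direction. The magnitude of the vector change Δp⃗ = p⃗₀ − p⃗' is found from the law of cosines:
|Δp⃗|² = p₀² + p'² − 2p₀p'cos θ
|Δp⃗|² = (6.9166e-24)² + (6.6223e-24)² − 2·6.9166e-24·6.6223e-24·cos(139°)
|Δp⃗| = 1.2682e-23 kg·m/s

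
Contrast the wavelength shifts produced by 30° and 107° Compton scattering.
107° produces the larger shift by a factor of 9.646

Calculate both shifts using Δλ = λ_C(1 - cos θ):

For θ₁ = 30°:
Δλ₁ = 2.4263 × (1 - cos(30°))
Δλ₁ = 2.4263 × 0.1340
Δλ₁ = 0.3251 pm

For θ₂ = 107°:
Δλ₂ = 2.4263 × (1 - cos(107°))
Δλ₂ = 2.4263 × 1.2924
Δλ₂ = 3.1357 pm

The 107° angle produces the larger shift.
Ratio: 3.1357/0.3251 = 9.646

(Intermediate values are shown rounded; full precision is carried through to the final answer.)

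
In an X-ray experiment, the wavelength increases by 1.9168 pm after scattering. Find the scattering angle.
77.88°

From the Compton formula Δλ = λ_C(1 - cos θ), we can solve for θ:

cos θ = 1 - Δλ/λ_C

Given:
- Δλ = 1.9168 pm
- λ_C = h/(m_e·c) ≈ 2.42631024 pm

cos θ = 1 - 1.9168/2.42631024
cos θ = 1 - 0.790006
cos θ = 0.209994

θ = arccos(0.209994)
θ = 77.88°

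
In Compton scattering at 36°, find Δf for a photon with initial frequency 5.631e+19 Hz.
4.509e+18 Hz (decrease)

Convert frequency to wavelength (c = 299792458 m/s):
λ₀ = c/f₀ = 299792458/5.631e+19 = 5.3239648e-12 m = 5.3240 pm

Calculate Compton shift:
Δλ = λ_C(1 - cos(36°)) = 0.4634 pm

Final wavelength:
λ' = λ₀ + Δλ = 5.3240 + 0.4634 = 5.7873 pm

Final frequency:
f' = c/λ' = 299792458/5.7873488e-12 = 5.1801346e+19 Hz

Frequency shift (decrease):
Δf = f₀ - f' = 5.631e+19 - 5.1801346e+19 = 4.509e+18 Hz

(Intermediate values are shown rounded; full precision is carried through to the final answer.)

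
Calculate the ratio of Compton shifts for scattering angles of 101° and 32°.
101° produces the larger shift by a factor of 7.837

Calculate both shifts using Δλ = λ_C(1 - cos θ):

For θ₁ = 32°:
Δλ₁ = 2.4263 × (1 - cos(32°))
Δλ₁ = 2.4263 × 0.1520
Δλ₁ = 0.3687 pm

For θ₂ = 101°:
Δλ₂ = 2.4263 × (1 - cos(101°))
Δλ₂ = 2.4263 × 1.1908
Δλ₂ = 2.8893 pm

The 101° angle produces the larger shift.
Ratio: 2.8893/0.3687 = 7.837

(Intermediate values are shown rounded; full precision is carried through to the final answer.)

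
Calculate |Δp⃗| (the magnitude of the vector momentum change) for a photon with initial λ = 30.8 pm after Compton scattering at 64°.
2.2331e-23 kg·m/s

Photon momentum magnitude is p = h/λ.

Initial momentum:
p₀ = h/λ = 6.6261e-34/3.0800e-11 = 2.1513e-23 kg·m/s

After scattering:
λ' = λ + Δλ = 30.8 + 1.3627 = 32.1627 pm
p' = h/λ' = 6.6261e-34/3.2163e-11 = 2.0602e-23 kg·m/s

Momentum is a vector; the scattered photon's direction makes angle θ = 64° with the incident direction. The magnitude of the vector change Δp⃗ = p⃗₀ − p⃗' is found from the law of cosines:
|Δp⃗|² = p₀² + p'² − 2p₀p'cos θ
|Δp⃗|² = (2.1513e-23)² + (2.0602e-23)² − 2·2.1513e-23·2.0602e-23·cos(64°)
|Δp⃗| = 2.2331e-23 kg·m/s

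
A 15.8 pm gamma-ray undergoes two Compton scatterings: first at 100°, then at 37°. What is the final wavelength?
19.1362 pm

Apply Compton shift twice:

First scattering at θ₁ = 100°:
Δλ₁ = λ_C(1 - cos(100°))
Δλ₁ = 2.4263 × 1.1736
Δλ₁ = 2.8476 pm

After first scattering:
λ₁ = 15.8 + 2.8476 = 18.6476 pm

Second scattering at θ₂ = 37°:
Δλ₂ = λ_C(1 - cos(37°))
Δλ₂ = 2.4263 × 0.2014
Δλ₂ = 0.4886 pm

Final wavelength:
λ₂ = 18.6476 + 0.4886 = 19.1362 pm

Total shift: Δλ_total = 2.8476 + 0.4886 = 3.3362 pm

(Intermediate values are shown rounded; full precision is carried through to the final answer.)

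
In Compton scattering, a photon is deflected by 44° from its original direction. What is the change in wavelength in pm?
0.6810 pm

Using the Compton scattering formula:
Δλ = λ_C(1 - cos θ)

where λ_C = h/(m_e·c) ≈ 2.4263 pm is the Compton wavelength of an electron.

For θ = 44°:
cos(44°) = 0.7193
1 - cos(44°) = 0.2807

Δλ = 2.4263 × 0.2807
Δλ = 0.6810 pm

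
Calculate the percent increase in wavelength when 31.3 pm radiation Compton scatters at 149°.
14.3964%

Calculate the Compton shift:
Δλ = λ_C(1 - cos(149°))
Δλ = 2.4263 × (1 - cos(149°))
Δλ = 2.4263 × 1.8572
Δλ = 4.5061 pm

Percentage change:
(Δλ/λ₀) × 100 = (4.5061/31.3) × 100
= 14.3964%

(Intermediate values are shown rounded; full precision is carried through to the final answer.)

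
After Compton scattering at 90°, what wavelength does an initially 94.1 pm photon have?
96.5263 pm

Using the Compton formula: λ' = λ + λ_C(1 − cos θ)

For θ = 90°, cos θ = 0 (exact) = 0.0000, so:
1 − cos 90° = 1 − (0) = 1.0000

Δλ = λ_C × 1.0000 = 2.4263 × 1.0000 = 2.4263 pm

λ' = 94.1 + 2.4263 = 96.5263 pm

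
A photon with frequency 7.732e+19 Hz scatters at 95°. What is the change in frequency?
3.130e+19 Hz (decrease)

Convert frequency to wavelength (c = 299792458 m/s):
λ₀ = c/f₀ = 299792458/7.732e+19 = 3.8772951e-12 m = 3.8773 pm

Calculate Compton shift:
Δλ = λ_C(1 - cos(95°)) = 2.6378 pm

Final wavelength:
λ' = λ₀ + Δλ = 3.8773 + 2.6378 = 6.5151 pm

Final frequency:
f' = c/λ' = 299792458/6.5150722e-12 = 4.6015216e+19 Hz

Frequency shift (decrease):
Δf = f₀ - f' = 7.732e+19 - 4.6015216e+19 = 3.130e+19 Hz

(Intermediate values are shown rounded; full precision is carried through to the final answer.)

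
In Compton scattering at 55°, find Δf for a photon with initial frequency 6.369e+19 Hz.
1.148e+19 Hz (decrease)

Convert frequency to wavelength (c = 299792458 m/s):
λ₀ = c/f₀ = 299792458/6.369e+19 = 4.7070570e-12 m = 4.7071 pm

Calculate Compton shift:
Δλ = λ_C(1 - cos(55°)) = 1.0346 pm

Final wavelength:
λ' = λ₀ + Δλ = 4.7071 + 1.0346 = 5.7417 pm

Final frequency:
f' = c/λ' = 299792458/5.7416928e-12 = 5.2213253e+19 Hz

Frequency shift (decrease):
Δf = f₀ - f' = 6.369e+19 - 5.2213253e+19 = 1.148e+19 Hz

(Intermediate values are shown rounded; full precision is carried through to the final answer.)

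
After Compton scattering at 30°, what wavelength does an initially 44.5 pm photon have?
44.8251 pm

Using the Compton formula: λ' = λ + λ_C(1 − cos θ)

For θ = 30°, cos θ = √3/2 (exact) ≈ 0.8660, so:
1 − cos 30° = 1 − (√3/2) ≈ 0.1340

Δλ = λ_C × 0.1340 = 2.4263 × 0.1340 = 0.3251 pm

λ' = 44.5 + 0.3251 = 44.8251 pm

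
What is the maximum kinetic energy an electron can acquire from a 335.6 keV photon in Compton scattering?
190.5388 keV

Maximum energy transfer occurs at θ = 180° (backscattering).

Initial photon: E₀ = 335.6 keV → λ₀ = 3.6944 pm

Maximum Compton shift (at 180°):
Δλ_max = 2λ_C = 2 × 2.4263 = 4.8526 pm

Final wavelength:
λ' = 3.6944 + 4.8526 = 8.5470 pm

Minimum photon energy (maximum energy to electron):
E'_min = hc/λ' = 145.0612 keV

Maximum electron kinetic energy:
K_max = E₀ - E'_min = 335.6000 - 145.0612 = 190.5388 keV

(Intermediate values are shown rounded; full precision is carried through to the final answer.)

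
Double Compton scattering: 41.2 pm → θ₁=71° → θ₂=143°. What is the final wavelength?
47.2004 pm

Apply Compton shift twice:

First scattering at θ₁ = 71°:
Δλ₁ = λ_C(1 - cos(71°))
Δλ₁ = 2.4263 × 0.6744
Δλ₁ = 1.6364 pm

After first scattering:
λ₁ = 41.2 + 1.6364 = 42.8364 pm

Second scattering at θ₂ = 143°:
Δλ₂ = λ_C(1 - cos(143°))
Δλ₂ = 2.4263 × 1.7986
Δλ₂ = 4.3640 pm

Final wavelength:
λ₂ = 42.8364 + 4.3640 = 47.2004 pm

Total shift: Δλ_total = 1.6364 + 4.3640 = 6.0004 pm

(Intermediate values are shown rounded; full precision is carried through to the final answer.)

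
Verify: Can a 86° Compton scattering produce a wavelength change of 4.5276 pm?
No, inconsistent

Calculate the expected shift for θ = 86°:

Δλ_expected = λ_C(1 - cos(86°))
Δλ_expected = 2.4263 × (1 - cos(86°))
Δλ_expected = 2.4263 × 0.9302
Δλ_expected = 2.2571 pm

Given shift: 4.5276 pm
Expected shift: 2.2571 pm
Difference: 2.2705 pm

The values do not match. The given shift corresponds to θ ≈ 150.0°, not 86°.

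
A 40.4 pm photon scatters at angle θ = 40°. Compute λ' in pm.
40.9676 pm

Using the Compton scattering formula:
λ' = λ + Δλ = λ + λ_C(1 - cos θ)

Given:
- Initial wavelength λ = 40.4 pm
- Scattering angle θ = 40°
- Compton wavelength λ_C ≈ 2.4263 pm

Calculate the shift:
Δλ = 2.4263 × (1 - cos(40°))
Δλ = 2.4263 × 0.2340
Δλ = 0.5676 pm

Final wavelength:
λ' = 40.4 + 0.5676 = 40.9676 pm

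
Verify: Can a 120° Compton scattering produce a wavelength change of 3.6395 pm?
Yes, consistent

Calculate the expected shift for θ = 120°:

Δλ_expected = λ_C(1 - cos(120°))
Δλ_expected = 2.4263 × (1 - cos(120°))
Δλ_expected = 2.4263 × 1.5000
Δλ_expected = 3.6395 pm

Given shift: 3.6395 pm
Expected shift: 3.6395 pm
Difference: 0.0000 pm

The values match. This is consistent with Compton scattering at the stated angle.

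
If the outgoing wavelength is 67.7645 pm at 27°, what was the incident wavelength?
67.5000 pm

From λ' = λ + Δλ, we have λ = λ' - Δλ

First calculate the Compton shift:
Δλ = λ_C(1 - cos θ)
Δλ = 2.4263 × (1 - cos(27°))
Δλ = 2.4263 × 0.1090
Δλ = 0.2645 pm

Initial wavelength:
λ = λ' - Δλ
λ = 67.7645 - 0.2645
λ = 67.5000 pm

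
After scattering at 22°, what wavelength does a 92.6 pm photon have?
92.7767 pm

Using the Compton scattering formula:
λ' = λ + Δλ = λ + λ_C(1 - cos θ)

Given:
- Initial wavelength λ = 92.6 pm
- Scattering angle θ = 22°
- Compton wavelength λ_C ≈ 2.4263 pm

Calculate the shift:
Δλ = 2.4263 × (1 - cos(22°))
Δλ = 2.4263 × 0.0728
Δλ = 0.1767 pm

Final wavelength:
λ' = 92.6 + 0.1767 = 92.7767 pm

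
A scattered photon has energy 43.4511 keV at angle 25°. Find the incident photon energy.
43.8000 keV

Convert final energy to wavelength (hc ≈ 1239.842 keV·pm):
λ' = hc/E' = 1239.842 / 43.4511 = 28.5342 pm

Calculate the Compton shift:
Δλ = λ_C(1 - cos(25°))
Δλ = 2.4263 × (1 - cos(25°))
Δλ = 0.2273 pm

Initial wavelength:
λ = λ' - Δλ = 28.5342 - 0.2273 = 28.3069 pm

Initial energy:
E = hc/λ = 1239.842 / 28.3069 = 43.8000 keV

(Intermediate values are shown rounded; full precision is carried through to the final answer.)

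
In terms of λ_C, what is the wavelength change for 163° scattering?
1.9563 λ_C

The Compton shift formula is:
Δλ = λ_C(1 - cos θ)

Dividing both sides by λ_C:
Δλ/λ_C = 1 - cos θ

For θ = 163°:
Δλ/λ_C = 1 - cos(163°)
Δλ/λ_C = 1 - -0.9563
Δλ/λ_C = 1.9563

This means the shift is 1.9563 × λ_C = 4.7466 pm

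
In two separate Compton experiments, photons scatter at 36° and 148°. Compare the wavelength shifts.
148° produces the larger shift by a factor of 9.677

Calculate both shifts using Δλ = λ_C(1 - cos θ):

For θ₁ = 36°:
Δλ₁ = 2.4263 × (1 - cos(36°))
Δλ₁ = 2.4263 × 0.1910
Δλ₁ = 0.4634 pm

For θ₂ = 148°:
Δλ₂ = 2.4263 × (1 - cos(148°))
Δλ₂ = 2.4263 × 1.8480
Δλ₂ = 4.4839 pm

The 148° angle produces the larger shift.
Ratio: 4.4839/0.4634 = 9.677

(Intermediate values are shown rounded; full precision is carried through to the final answer.)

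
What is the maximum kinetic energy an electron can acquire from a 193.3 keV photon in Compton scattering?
83.2552 keV

Maximum energy transfer occurs at θ = 180° (backscattering).

Initial photon: E₀ = 193.3 keV → λ₀ = 6.4141 pm

Maximum Compton shift (at 180°):
Δλ_max = 2λ_C = 2 × 2.4263 = 4.8526 pm

Final wavelength:
λ' = 6.4141 + 4.8526 = 11.2667 pm

Minimum photon energy (maximum energy to electron):
E'_min = hc/λ' = 110.0448 keV

Maximum electron kinetic energy:
K_max = E₀ - E'_min = 193.3000 - 110.0448 = 83.2552 keV

(Intermediate values are shown rounded; full precision is carried through to the final answer.)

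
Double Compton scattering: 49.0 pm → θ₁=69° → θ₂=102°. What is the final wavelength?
53.4876 pm

Apply Compton shift twice:

First scattering at θ₁ = 69°:
Δλ₁ = λ_C(1 - cos(69°))
Δλ₁ = 2.4263 × 0.6416
Δλ₁ = 1.5568 pm

After first scattering:
λ₁ = 49.0 + 1.5568 = 50.5568 pm

Second scattering at θ₂ = 102°:
Δλ₂ = λ_C(1 - cos(102°))
Δλ₂ = 2.4263 × 1.2079
Δλ₂ = 2.9308 pm

Final wavelength:
λ₂ = 50.5568 + 2.9308 = 53.4876 pm

Total shift: Δλ_total = 1.5568 + 2.9308 = 4.4876 pm

(Intermediate values are shown rounded; full precision is carried through to the final answer.)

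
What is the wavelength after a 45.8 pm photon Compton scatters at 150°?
50.3276 pm

Using the Compton scattering formula:
λ' = λ + Δλ = λ + λ_C(1 - cos θ)

Given:
- Initial wavelength λ = 45.8 pm
- Scattering angle θ = 150°
- Compton wavelength λ_C ≈ 2.4263 pm

Calculate the shift:
Δλ = 2.4263 × (1 - cos(150°))
Δλ = 2.4263 × 1.8660
Δλ = 4.5276 pm

Final wavelength:
λ' = 45.8 + 4.5276 = 50.3276 pm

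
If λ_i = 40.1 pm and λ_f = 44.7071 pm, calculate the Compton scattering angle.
154.00°

First find the wavelength shift:
Δλ = λ' - λ = 44.7071 - 40.1 = 4.6071 pm

Using Δλ = λ_C(1 - cos θ), with λ_C = h/(m_e·c) ≈ 2.42631024 pm:
cos θ = 1 - Δλ/λ_C
cos θ = 1 - 4.6071/2.42631024
cos θ = -0.898809

θ = arccos(-0.898809)
θ = 154.00°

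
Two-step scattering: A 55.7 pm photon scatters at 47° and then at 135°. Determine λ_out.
60.6135 pm

Apply Compton shift twice:

First scattering at θ₁ = 47°:
Δλ₁ = λ_C(1 - cos(47°))
Δλ₁ = 2.4263 × 0.3180
Δλ₁ = 0.7716 pm

After first scattering:
λ₁ = 55.7 + 0.7716 = 56.4716 pm

Second scattering at θ₂ = 135°:
Δλ₂ = λ_C(1 - cos(135°))
Δλ₂ = 2.4263 × 1.7071
Δλ₂ = 4.1420 pm

Final wavelength:
λ₂ = 56.4716 + 4.1420 = 60.6135 pm

Total shift: Δλ_total = 0.7716 + 4.1420 = 4.9135 pm

(Intermediate values are shown rounded; full precision is carried through to the final answer.)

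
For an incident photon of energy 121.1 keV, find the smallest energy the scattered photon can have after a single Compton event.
82.1589 keV (at θ = 180°)

The scattered photon has minimum energy when its wavelength is maximum, i.e., when the Compton shift Δλ = λ_C(1 − cos θ) is maximum. This occurs at θ = 180° (backscattering), giving Δλ_max = 2λ_C = 4.8526 pm.

Initial wavelength: λ₀ = hc/E₀ = 10.2382 pm
Maximum final wavelength: λ'_max = λ₀ + 2λ_C = 10.2382 + 4.8526 = 15.0908 pm
Minimum final energy: E'_min = hc/λ'_max = 82.1589 keV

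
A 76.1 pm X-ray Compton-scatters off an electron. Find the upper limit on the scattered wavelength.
80.9526 pm (at θ = 180°)

The Compton shift is Δλ = λ_C(1 − cos θ).

Since cos θ ranges from −1 to 1, the factor (1 − cos θ) ranges from 0 to 2; the maximum shift occurs at θ = 180° (backscattering):
Δλ_max = 2λ_C = 2 × 2.4263 pm = 4.8526 pm

Maximum scattered wavelength:
λ'_max = λ₀ + Δλ_max = 76.1 + 4.8526 = 80.9526 pm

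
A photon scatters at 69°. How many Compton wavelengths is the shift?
0.6416 λ_C

The Compton shift formula is:
Δλ = λ_C(1 - cos θ)

Dividing both sides by λ_C:
Δλ/λ_C = 1 - cos θ

For θ = 69°:
Δλ/λ_C = 1 - cos(69°)
Δλ/λ_C = 1 - 0.3584
Δλ/λ_C = 0.6416

This means the shift is 0.6416 × λ_C = 1.5568 pm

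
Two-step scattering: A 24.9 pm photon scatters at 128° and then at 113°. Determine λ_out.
32.1944 pm

Apply Compton shift twice:

First scattering at θ₁ = 128°:
Δλ₁ = λ_C(1 - cos(128°))
Δλ₁ = 2.4263 × 1.6157
Δλ₁ = 3.9201 pm

After first scattering:
λ₁ = 24.9 + 3.9201 = 28.8201 pm

Second scattering at θ₂ = 113°:
Δλ₂ = λ_C(1 - cos(113°))
Δλ₂ = 2.4263 × 1.3907
Δλ₂ = 3.3743 pm

Final wavelength:
λ₂ = 28.8201 + 3.3743 = 32.1944 pm

Total shift: Δλ_total = 3.9201 + 3.3743 = 7.2944 pm

(Intermediate values are shown rounded; full precision is carried through to the final answer.)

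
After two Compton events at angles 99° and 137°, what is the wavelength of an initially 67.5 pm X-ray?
74.5067 pm

Apply Compton shift twice:

First scattering at θ₁ = 99°:
Δλ₁ = λ_C(1 - cos(99°))
Δλ₁ = 2.4263 × 1.1564
Δλ₁ = 2.8059 pm

After first scattering:
λ₁ = 67.5 + 2.8059 = 70.3059 pm

Second scattering at θ₂ = 137°:
Δλ₂ = λ_C(1 - cos(137°))
Δλ₂ = 2.4263 × 1.7314
Δλ₂ = 4.2008 pm

Final wavelength:
λ₂ = 70.3059 + 4.2008 = 74.5067 pm

Total shift: Δλ_total = 2.8059 + 4.2008 = 7.0067 pm

(Intermediate values are shown rounded; full precision is carried through to the final answer.)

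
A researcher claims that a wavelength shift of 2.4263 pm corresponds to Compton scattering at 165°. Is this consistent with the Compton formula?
No, inconsistent

Calculate the expected shift for θ = 165°:

Δλ_expected = λ_C(1 - cos(165°))
Δλ_expected = 2.4263 × (1 - cos(165°))
Δλ_expected = 2.4263 × 1.9659
Δλ_expected = 4.7699 pm

Given shift: 2.4263 pm
Expected shift: 4.7699 pm
Difference: 2.3436 pm

The values do not match. The given shift corresponds to θ ≈ 90.0°, not 165°.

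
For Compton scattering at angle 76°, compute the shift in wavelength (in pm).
1.8393 pm

Using the Compton scattering formula:
Δλ = λ_C(1 - cos θ)

where λ_C = h/(m_e·c) ≈ 2.4263 pm is the Compton wavelength of an electron.

For θ = 76°:
cos(76°) = 0.2419
1 - cos(76°) = 0.7581

Δλ = 2.4263 × 0.7581
Δλ = 1.8393 pm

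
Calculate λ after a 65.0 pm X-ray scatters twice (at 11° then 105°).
68.0989 pm

Apply Compton shift twice:

First scattering at θ₁ = 11°:
Δλ₁ = λ_C(1 - cos(11°))
Δλ₁ = 2.4263 × 0.0184
Δλ₁ = 0.0446 pm

After first scattering:
λ₁ = 65.0 + 0.0446 = 65.0446 pm

Second scattering at θ₂ = 105°:
Δλ₂ = λ_C(1 - cos(105°))
Δλ₂ = 2.4263 × 1.2588
Δλ₂ = 3.0543 pm

Final wavelength:
λ₂ = 65.0446 + 3.0543 = 68.0989 pm

Total shift: Δλ_total = 0.0446 + 3.0543 = 3.0989 pm

(Intermediate values are shown rounded; full precision is carried through to the final answer.)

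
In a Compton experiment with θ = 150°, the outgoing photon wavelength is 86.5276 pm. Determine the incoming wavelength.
82.0000 pm

From λ' = λ + Δλ, we have λ = λ' - Δλ

First calculate the Compton shift:
Δλ = λ_C(1 - cos θ)
Δλ = 2.4263 × (1 - cos(150°))
Δλ = 2.4263 × 1.8660
Δλ = 4.5276 pm

Initial wavelength:
λ = λ' - Δλ
λ = 86.5276 - 4.5276
λ = 82.0000 pm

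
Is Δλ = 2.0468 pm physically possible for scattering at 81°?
Yes, consistent

Calculate the expected shift for θ = 81°:

Δλ_expected = λ_C(1 - cos(81°))
Δλ_expected = 2.4263 × (1 - cos(81°))
Δλ_expected = 2.4263 × 0.8436
Δλ_expected = 2.0468 pm

Given shift: 2.0468 pm
Expected shift: 2.0468 pm
Difference: 0.0000 pm

The values match. This is consistent with Compton scattering at the stated angle.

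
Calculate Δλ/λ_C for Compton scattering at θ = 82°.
0.8608 λ_C

The Compton shift formula is:
Δλ = λ_C(1 - cos θ)

Dividing both sides by λ_C:
Δλ/λ_C = 1 - cos θ

For θ = 82°:
Δλ/λ_C = 1 - cos(82°)
Δλ/λ_C = 1 - 0.1392
Δλ/λ_C = 0.8608

This means the shift is 0.8608 × λ_C = 2.0886 pm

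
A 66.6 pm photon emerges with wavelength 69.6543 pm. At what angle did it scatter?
105.00°

First find the wavelength shift:
Δλ = λ' - λ = 69.6543 - 66.6 = 3.0543 pm

Using Δλ = λ_C(1 - cos θ), with λ_C = h/(m_e·c) ≈ 2.42631024 pm:
cos θ = 1 - Δλ/λ_C
cos θ = 1 - 3.0543/2.42631024
cos θ = -0.258825

θ = arccos(-0.258825)
θ = 105.00°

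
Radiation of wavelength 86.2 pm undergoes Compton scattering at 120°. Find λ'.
89.8395 pm

Using the Compton formula: λ' = λ + λ_C(1 − cos θ)

For θ = 120°, cos θ = -1/2 (exact) = -0.5000, so:
1 − cos 120° = 1 − (-1/2) = 1.5000

Δλ = λ_C × 1.5000 = 2.4263 × 1.5000 = 3.6395 pm

λ' = 86.2 + 3.6395 = 89.8395 pm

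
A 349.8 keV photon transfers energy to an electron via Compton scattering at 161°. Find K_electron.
199.7864 keV

By energy conservation: K_e = E_initial - E_final

First find the scattered photon energy:
Initial wavelength: λ = hc/E = 3.5444 pm
Compton shift: Δλ = λ_C(1 - cos(161°)) = 4.7204 pm
Final wavelength: λ' = 3.5444 + 4.7204 = 8.2649 pm
Final photon energy: E' = hc/λ' = 150.0136 keV

Electron kinetic energy:
K_e = E - E' = 349.8000 - 150.0136 = 199.7864 keV

(Intermediate values are shown rounded; full precision is carried through to the final answer.)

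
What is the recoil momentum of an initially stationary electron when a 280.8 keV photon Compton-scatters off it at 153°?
2.1821e-22 kg·m/s

The electron is initially at rest, so by conservation of momentum:
p⃗_e = p⃗₀ − p⃗'  (incident photon momentum minus scattered photon momentum)

Photon momentum magnitudes (p = h/λ = E/c):
λ₀ = hc/E₀ = 4.4154 pm → p₀ = h/λ₀ = 1.5007e-22 kg·m/s
Δλ = λ_C(1 − cos 153°) = 4.5882 pm
λ' = 9.0036 pm → p' = h/λ' = 7.3594e-23 kg·m/s

The scattered photon makes angle θ = 153° with the incident direction, so by the law of cosines:
|p⃗_e|² = p₀² + p'² − 2p₀p'cos θ
|p⃗_e|² = (1.5007e-22)² + (7.3594e-23)² − 2·1.5007e-22·7.3594e-23·cos(153°)
|p⃗_e| = 2.1821e-22 kg·m/s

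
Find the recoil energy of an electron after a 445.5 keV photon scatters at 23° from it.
28.8745 keV

By energy conservation: K_e = E_initial - E_final

First find the scattered photon energy:
Initial wavelength: λ = hc/E = 2.7830 pm
Compton shift: Δλ = λ_C(1 - cos(23°)) = 0.1929 pm
Final wavelength: λ' = 2.7830 + 0.1929 = 2.9759 pm
Final photon energy: E' = hc/λ' = 416.6255 keV

Electron kinetic energy:
K_e = E - E' = 445.5000 - 416.6255 = 28.8745 keV

(Intermediate values are shown rounded; full precision is carried through to the final answer.)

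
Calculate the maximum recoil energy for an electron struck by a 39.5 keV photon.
5.2890 keV

Maximum energy transfer occurs at θ = 180° (backscattering).

Initial photon: E₀ = 39.5 keV → λ₀ = 31.3884 pm

Maximum Compton shift (at 180°):
Δλ_max = 2λ_C = 2 × 2.4263 = 4.8526 pm

Final wavelength:
λ' = 31.3884 + 4.8526 = 36.2410 pm

Minimum photon energy (maximum energy to electron):
E'_min = hc/λ' = 34.2110 keV

Maximum electron kinetic energy:
K_max = E₀ - E'_min = 39.5000 - 34.2110 = 5.2890 keV

(Intermediate values are shown rounded; full precision is carried through to the final answer.)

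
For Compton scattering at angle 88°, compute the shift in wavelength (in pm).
2.3416 pm

Using the Compton scattering formula:
Δλ = λ_C(1 - cos θ)

where λ_C = h/(m_e·c) ≈ 2.4263 pm is the Compton wavelength of an electron.

For θ = 88°:
cos(88°) = 0.0349
1 - cos(88°) = 0.9651

Δλ = 2.4263 × 0.9651
Δλ = 2.3416 pm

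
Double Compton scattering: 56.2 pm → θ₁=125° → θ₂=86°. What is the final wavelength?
62.2750 pm

Apply Compton shift twice:

First scattering at θ₁ = 125°:
Δλ₁ = λ_C(1 - cos(125°))
Δλ₁ = 2.4263 × 1.5736
Δλ₁ = 3.8180 pm

After first scattering:
λ₁ = 56.2 + 3.8180 = 60.0180 pm

Second scattering at θ₂ = 86°:
Δλ₂ = λ_C(1 - cos(86°))
Δλ₂ = 2.4263 × 0.9302
Δλ₂ = 2.2571 pm

Final wavelength:
λ₂ = 60.0180 + 2.2571 = 62.2750 pm

Total shift: Δλ_total = 3.8180 + 2.2571 = 6.0750 pm

(Intermediate values are shown rounded; full precision is carried through to the final answer.)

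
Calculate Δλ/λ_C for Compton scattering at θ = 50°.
0.3572 λ_C

The Compton shift formula is:
Δλ = λ_C(1 - cos θ)

Dividing both sides by λ_C:
Δλ/λ_C = 1 - cos θ

For θ = 50°:
Δλ/λ_C = 1 - cos(50°)
Δλ/λ_C = 1 - 0.6428
Δλ/λ_C = 0.3572

This means the shift is 0.3572 × λ_C = 0.8667 pm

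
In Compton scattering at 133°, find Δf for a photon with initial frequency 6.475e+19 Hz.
3.033e+19 Hz (decrease)

Convert frequency to wavelength (c = 299792458 m/s):
λ₀ = c/f₀ = 299792458/6.475e+19 = 4.6299994e-12 m = 4.6300 pm

Calculate Compton shift:
Δλ = λ_C(1 - cos(133°)) = 4.0810 pm

Final wavelength:
λ' = λ₀ + Δλ = 4.6300 + 4.0810 = 8.7110 pm

Final frequency:
f' = c/λ' = 299792458/8.7110492e-12 = 3.4415195e+19 Hz

Frequency shift (decrease):
Δf = f₀ - f' = 6.475e+19 - 3.4415195e+19 = 3.033e+19 Hz

(Intermediate values are shown rounded; full precision is carried through to the final answer.)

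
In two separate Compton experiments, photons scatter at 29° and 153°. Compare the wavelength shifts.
153° produces the larger shift by a factor of 15.082

Calculate both shifts using Δλ = λ_C(1 - cos θ):

For θ₁ = 29°:
Δλ₁ = 2.4263 × (1 - cos(29°))
Δλ₁ = 2.4263 × 0.1254
Δλ₁ = 0.3042 pm

For θ₂ = 153°:
Δλ₂ = 2.4263 × (1 - cos(153°))
Δλ₂ = 2.4263 × 1.8910
Δλ₂ = 4.5882 pm

The 153° angle produces the larger shift.
Ratio: 4.5882/0.3042 = 15.082

(Intermediate values are shown rounded; full precision is carried through to the final answer.)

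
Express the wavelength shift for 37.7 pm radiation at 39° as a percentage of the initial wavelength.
1.4343%

Calculate the Compton shift:
Δλ = λ_C(1 - cos(39°))
Δλ = 2.4263 × (1 - cos(39°))
Δλ = 2.4263 × 0.2229
Δλ = 0.5407 pm

Percentage change:
(Δλ/λ₀) × 100 = (0.5407/37.7) × 100
= 1.4343%

(Intermediate values are shown rounded; full precision is carried through to the final answer.)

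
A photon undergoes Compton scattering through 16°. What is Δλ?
0.0940 pm

Using the Compton scattering formula:
Δλ = λ_C(1 - cos θ)

where λ_C = h/(m_e·c) ≈ 2.4263 pm is the Compton wavelength of an electron.

For θ = 16°:
cos(16°) = 0.9613
1 - cos(16°) = 0.0387

Δλ = 2.4263 × 0.0387
Δλ = 0.0940 pm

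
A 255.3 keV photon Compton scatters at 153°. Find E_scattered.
131.2755 keV

First convert energy to wavelength:
λ = hc/E, with hc ≈ 1239.842 keV·pm (i.e. 1239.842 eV·nm)

For E = 255.3 keV = 255300 eV:
λ = 1239.842 keV·pm / 255.3 keV
λ = 4.8564 pm

Calculate the Compton shift:
Δλ = λ_C(1 - cos(153°)) = 2.4263 × 1.8910
Δλ = 4.5882 pm

Final wavelength:
λ' = 4.8564 + 4.5882 = 9.4446 pm

Final energy:
E' = hc/λ' = 1239.842 / 9.4446 = 131.2755 keV

(Intermediate values are shown rounded; full precision is carried through to the final answer.)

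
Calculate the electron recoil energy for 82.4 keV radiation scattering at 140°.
18.2645 keV

By energy conservation: K_e = E_initial - E_final

First find the scattered photon energy:
Initial wavelength: λ = hc/E = 15.0466 pm
Compton shift: Δλ = λ_C(1 - cos(140°)) = 4.2850 pm
Final wavelength: λ' = 15.0466 + 4.2850 = 19.3316 pm
Final photon energy: E' = hc/λ' = 64.1355 keV

Electron kinetic energy:
K_e = E - E' = 82.4000 - 64.1355 = 18.2645 keV

(Intermediate values are shown rounded; full precision is carried through to the final answer.)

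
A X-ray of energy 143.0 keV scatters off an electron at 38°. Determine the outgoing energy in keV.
134.9918 keV

First convert energy to wavelength:
λ = hc/E, with hc ≈ 1239.842 keV·pm (i.e. 1239.842 eV·nm)

For E = 143.0 keV = 143000 eV:
λ = 1239.842 keV·pm / 143.0 keV
λ = 8.6702 pm

Calculate the Compton shift:
Δλ = λ_C(1 - cos(38°)) = 2.4263 × 0.2120
Δλ = 0.5144 pm

Final wavelength:
λ' = 8.6702 + 0.5144 = 9.1846 pm

Final energy:
E' = hc/λ' = 1239.842 / 9.1846 = 134.9918 keV

(Intermediate values are shown rounded; full precision is carried through to the final answer.)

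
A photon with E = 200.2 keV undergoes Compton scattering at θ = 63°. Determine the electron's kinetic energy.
35.2793 keV

By energy conservation: K_e = E_initial - E_final

First find the scattered photon energy:
Initial wavelength: λ = hc/E = 6.1930 pm
Compton shift: Δλ = λ_C(1 - cos(63°)) = 1.3248 pm
Final wavelength: λ' = 6.1930 + 1.3248 = 7.5178 pm
Final photon energy: E' = hc/λ' = 164.9207 keV

Electron kinetic energy:
K_e = E - E' = 200.2000 - 164.9207 = 35.2793 keV

(Intermediate values are shown rounded; full precision is carried through to the final answer.)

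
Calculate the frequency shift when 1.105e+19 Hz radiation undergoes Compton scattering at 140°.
1.507e+18 Hz (decrease)

Convert frequency to wavelength (c = 299792458 m/s):
λ₀ = c/f₀ = 299792458/1.105e+19 = 2.7130539e-11 m = 27.1305 pm

Calculate Compton shift:
Δλ = λ_C(1 - cos(140°)) = 4.2850 pm

Final wavelength:
λ' = λ₀ + Δλ = 27.1305 + 4.2850 = 31.4155 pm

Final frequency:
f' = c/λ' = 299792458/3.1415511e-11 = 9.5428166e+18 Hz

Frequency shift (decrease):
Δf = f₀ - f' = 1.105e+19 - 9.5428166e+18 = 1.507e+18 Hz

(Intermediate values are shown rounded; full precision is carried through to the final answer.)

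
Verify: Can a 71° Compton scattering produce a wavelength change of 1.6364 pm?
Yes, consistent

Calculate the expected shift for θ = 71°:

Δλ_expected = λ_C(1 - cos(71°))
Δλ_expected = 2.4263 × (1 - cos(71°))
Δλ_expected = 2.4263 × 0.6744
Δλ_expected = 1.6364 pm

Given shift: 1.6364 pm
Expected shift: 1.6364 pm
Difference: 0.0000 pm

The values match. This is consistent with Compton scattering at the stated angle.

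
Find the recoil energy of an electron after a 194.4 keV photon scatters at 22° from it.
5.2400 keV

By energy conservation: K_e = E_initial - E_final

First find the scattered photon energy:
Initial wavelength: λ = hc/E = 6.3778 pm
Compton shift: Δλ = λ_C(1 - cos(22°)) = 0.1767 pm
Final wavelength: λ' = 6.3778 + 0.1767 = 6.5545 pm
Final photon energy: E' = hc/λ' = 189.1600 keV

Electron kinetic energy:
K_e = E - E' = 194.4000 - 189.1600 = 5.2400 keV

(Intermediate values are shown rounded; full precision is carried through to the final answer.)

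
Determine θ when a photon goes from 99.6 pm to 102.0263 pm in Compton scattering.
90.00°

First find the wavelength shift:
Δλ = λ' - λ = 102.0263 - 99.6 = 2.4263 pm

Using Δλ = λ_C(1 - cos θ), with λ_C = h/(m_e·c) ≈ 2.42631024 pm:
cos θ = 1 - Δλ/λ_C
cos θ = 1 - 2.4263/2.42631024
cos θ = 0.000004

θ = arccos(0.000004)
θ = 90.00°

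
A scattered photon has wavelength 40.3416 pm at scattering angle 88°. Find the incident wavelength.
38.0000 pm

From λ' = λ + Δλ, we have λ = λ' - Δλ

First calculate the Compton shift:
Δλ = λ_C(1 - cos θ)
Δλ = 2.4263 × (1 - cos(88°))
Δλ = 2.4263 × 0.9651
Δλ = 2.3416 pm

Initial wavelength:
λ = λ' - Δλ
λ = 40.3416 - 2.3416
λ = 38.0000 pm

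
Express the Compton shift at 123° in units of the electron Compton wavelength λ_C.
1.5446 λ_C

The Compton shift formula is:
Δλ = λ_C(1 - cos θ)

Dividing both sides by λ_C:
Δλ/λ_C = 1 - cos θ

For θ = 123°:
Δλ/λ_C = 1 - cos(123°)
Δλ/λ_C = 1 - -0.5446
Δλ/λ_C = 1.5446

This means the shift is 1.5446 × λ_C = 3.7478 pm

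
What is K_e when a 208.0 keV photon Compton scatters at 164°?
92.3367 keV

By energy conservation: K_e = E_initial - E_final

First find the scattered photon energy:
Initial wavelength: λ = hc/E = 5.9608 pm
Compton shift: Δλ = λ_C(1 - cos(164°)) = 4.7586 pm
Final wavelength: λ' = 5.9608 + 4.7586 = 10.7194 pm
Final photon energy: E' = hc/λ' = 115.6633 keV

Electron kinetic energy:
K_e = E - E' = 208.0000 - 115.6633 = 92.3367 keV

(Intermediate values are shown rounded; full precision is carried through to the final answer.)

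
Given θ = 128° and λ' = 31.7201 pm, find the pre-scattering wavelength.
27.8000 pm

From λ' = λ + Δλ, we have λ = λ' - Δλ

First calculate the Compton shift:
Δλ = λ_C(1 - cos θ)
Δλ = 2.4263 × (1 - cos(128°))
Δλ = 2.4263 × 1.6157
Δλ = 3.9201 pm

Initial wavelength:
λ = λ' - Δλ
λ = 31.7201 - 3.9201
λ = 27.8000 pm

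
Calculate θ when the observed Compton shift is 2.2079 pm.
84.84°

From the Compton formula Δλ = λ_C(1 - cos θ), we can solve for θ:

cos θ = 1 - Δλ/λ_C

Given:
- Δλ = 2.2079 pm
- λ_C = h/(m_e·c) ≈ 2.42631024 pm

cos θ = 1 - 2.2079/2.42631024
cos θ = 1 - 0.909983
cos θ = 0.090017

θ = arccos(0.090017)
θ = 84.84°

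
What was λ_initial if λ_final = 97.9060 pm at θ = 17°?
97.8000 pm

From λ' = λ + Δλ, we have λ = λ' - Δλ

First calculate the Compton shift:
Δλ = λ_C(1 - cos θ)
Δλ = 2.4263 × (1 - cos(17°))
Δλ = 2.4263 × 0.0437
Δλ = 0.1060 pm

Initial wavelength:
λ = λ' - Δλ
λ = 97.9060 - 0.1060
λ = 97.8000 pm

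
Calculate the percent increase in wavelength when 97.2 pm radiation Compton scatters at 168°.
4.9379%

Calculate the Compton shift:
Δλ = λ_C(1 - cos(168°))
Δλ = 2.4263 × (1 - cos(168°))
Δλ = 2.4263 × 1.9781
Δλ = 4.7996 pm

Percentage change:
(Δλ/λ₀) × 100 = (4.7996/97.2) × 100
= 4.9379%

(Intermediate values are shown rounded; full precision is carried through to the final answer.)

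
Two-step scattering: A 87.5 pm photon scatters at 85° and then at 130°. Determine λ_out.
93.7008 pm

Apply Compton shift twice:

First scattering at θ₁ = 85°:
Δλ₁ = λ_C(1 - cos(85°))
Δλ₁ = 2.4263 × 0.9128
Δλ₁ = 2.2148 pm

After first scattering:
λ₁ = 87.5 + 2.2148 = 89.7148 pm

Second scattering at θ₂ = 130°:
Δλ₂ = λ_C(1 - cos(130°))
Δλ₂ = 2.4263 × 1.6428
Δλ₂ = 3.9859 pm

Final wavelength:
λ₂ = 89.7148 + 3.9859 = 93.7008 pm

Total shift: Δλ_total = 2.2148 + 3.9859 = 6.2008 pm

(Intermediate values are shown rounded; full precision is carried through to the final answer.)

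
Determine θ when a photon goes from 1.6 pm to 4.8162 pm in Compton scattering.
109.00°

First find the wavelength shift:
Δλ = λ' - λ = 4.8162 - 1.6 = 3.2162 pm

Using Δλ = λ_C(1 - cos θ), with λ_C = h/(m_e·c) ≈ 2.42631024 pm:
cos θ = 1 - Δλ/λ_C
cos θ = 1 - 3.2162/2.42631024
cos θ = -0.325552

θ = arccos(-0.325552)
θ = 109.00°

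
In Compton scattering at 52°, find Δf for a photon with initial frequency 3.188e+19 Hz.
2.876e+18 Hz (decrease)

Convert frequency to wavelength (c = 299792458 m/s):
λ₀ = c/f₀ = 299792458/3.188e+19 = 9.4037785e-12 m = 9.4038 pm

Calculate Compton shift:
Δλ = λ_C(1 - cos(52°)) = 0.9325 pm

Final wavelength:
λ' = λ₀ + Δλ = 9.4038 + 0.9325 = 10.3363 pm

Final frequency:
f' = c/λ' = 299792458/1.0336303e-11 = 2.9003838e+19 Hz

Frequency shift (decrease):
Δf = f₀ - f' = 3.188e+19 - 2.9003838e+19 = 2.876e+18 Hz

(Intermediate values are shown rounded; full precision is carried through to the final answer.)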